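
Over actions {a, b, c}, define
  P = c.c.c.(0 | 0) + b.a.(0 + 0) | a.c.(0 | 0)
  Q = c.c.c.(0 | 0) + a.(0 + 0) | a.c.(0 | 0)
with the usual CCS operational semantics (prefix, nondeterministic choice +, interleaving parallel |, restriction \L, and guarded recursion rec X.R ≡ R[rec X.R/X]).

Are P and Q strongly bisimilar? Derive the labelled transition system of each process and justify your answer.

LTS(P): 12 reachable states
  p0 = c.c.c.(0 | 0) + b.a.(0 + 0) | a.c.(0 | 0) :: --a--▸ p1, --b--▸ p2, --c--▸ p3
  p1 = b.a.(0 + 0) | c.(0 | 0) :: --b--▸ p4, --c--▸ p5
  p2 = a.(0 + 0) | a.c.(0 | 0) :: --a--▸ p4, --a--▸ p6
  p3 = c.c.(0 | 0) :: --c--▸ p7
  p4 = a.(0 + 0) | c.(0 | 0) :: --a--▸ p8, --c--▸ p9
  p5 = b.a.(0 + 0) | (0 | 0) :: --b--▸ p9
  p6 = (0 + 0) | a.c.(0 | 0) :: --a--▸ p8
  p7 = c.(0 | 0) :: --c--▸ p10
  p8 = (0 + 0) | c.(0 | 0) :: --c--▸ p11
  p9 = a.(0 + 0) | (0 | 0) :: --a--▸ p11
  p10 = 0 | 0 :: (no moves)
  p11 = (0 + 0) | (0 | 0) :: (no moves)
LTS(Q): 9 reachable states
  q0 = c.c.c.(0 | 0) + a.(0 + 0) | a.c.(0 | 0) :: --a--▸ q1, --a--▸ q2, --c--▸ q3
  q1 = (0 + 0) | a.c.(0 | 0) :: --a--▸ q4
  q2 = a.(0 + 0) | c.(0 | 0) :: --a--▸ q4, --c--▸ q5
  q3 = c.c.(0 | 0) :: --c--▸ q6
  q4 = (0 + 0) | c.(0 | 0) :: --c--▸ q7
  q5 = a.(0 + 0) | (0 | 0) :: --a--▸ q7
  q6 = c.(0 | 0) :: --c--▸ q8
  q7 = (0 + 0) | (0 | 0) :: (no moves)
  q8 = 0 | 0 :: (no moves)
Coarsest stable partition (strong bisimilarity classes):
  B0 = {p0}
  B1 = {p1}
  B2 = {p5}
  B3 = {p9, q5}
  B4 = {p10, p11, q7, q8}
  B5 = {p4, q2}
  B6 = {p7, p8, q4, q6}
  B7 = {p3, q3}
  B8 = {p2}
  B9 = {p6, q1}
  B10 = {q0}
p0 ∈ B0, q0 ∈ B10 → different blocks

NO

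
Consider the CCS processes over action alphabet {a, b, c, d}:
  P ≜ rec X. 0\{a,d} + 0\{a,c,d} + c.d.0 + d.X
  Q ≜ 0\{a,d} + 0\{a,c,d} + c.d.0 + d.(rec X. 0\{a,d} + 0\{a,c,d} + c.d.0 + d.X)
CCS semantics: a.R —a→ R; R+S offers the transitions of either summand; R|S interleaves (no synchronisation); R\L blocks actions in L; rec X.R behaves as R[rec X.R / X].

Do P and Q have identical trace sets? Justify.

LTS(P): 3 reachable states
  u0 = rec X. 0\{a,d} + 0\{a,c,d} + c.d.0 + d.X has moves -c-> u1, -d-> u0
  u1 = d.0 has moves -d-> u2
  u2 = 0 has moves deadlocked
LTS(Q): 4 reachable states
  v0 = 0\{a,d} + 0\{a,c,d} + c.d.0 + d.(rec X. 0\{a,d} + 0\{a,c,d} + c.d.0 + d.X) has moves -c-> v1, -d-> v2
  v1 = d.0 has moves -d-> v3
  v2 = rec X. 0\{a,d} + 0\{a,c,d} + c.d.0 + d.X has moves -c-> v1, -d-> v2
  v3 = 0 has moves deadlocked
Partition-refinement fixed point:
  B0 = {u0, v0, v2}
  B1 = {u1, v1}
  B2 = {u2, v3}
u0 ∈ B0, v0 ∈ B0 → same block
Bisimilar ⇒ trace-equivalent.

traces(P) = traces(Q)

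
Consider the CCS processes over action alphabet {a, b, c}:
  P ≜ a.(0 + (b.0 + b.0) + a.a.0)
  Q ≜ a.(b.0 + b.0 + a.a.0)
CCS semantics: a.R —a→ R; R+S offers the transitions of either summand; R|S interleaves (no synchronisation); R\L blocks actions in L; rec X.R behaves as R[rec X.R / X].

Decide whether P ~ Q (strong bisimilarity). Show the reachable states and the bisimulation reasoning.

LTS(P): 4 reachable states
  s0 = a.(0 + (b.0 + b.0) + a.a.0) → -a-> s1
  s1 = 0 + (b.0 + b.0) + a.a.0 → -a-> s2, -b-> s3
  s2 = a.0 → -a-> s3
  s3 = 0 → stopped
LTS(Q): 4 reachable states
  t0 = a.(b.0 + b.0 + a.a.0) → -a-> t1
  t1 = b.0 + b.0 + a.a.0 → -a-> t2, -b-> t3
  t2 = a.0 → -a-> t3
  t3 = 0 → stopped
Partition-refinement fixed point:
  B0 = {s0, t0}
  B1 = {s1, t1}
  B2 = {s3, t3}
  B3 = {s2, t2}
s0 ∈ B0, t0 ∈ B0 → same block

P ~ Q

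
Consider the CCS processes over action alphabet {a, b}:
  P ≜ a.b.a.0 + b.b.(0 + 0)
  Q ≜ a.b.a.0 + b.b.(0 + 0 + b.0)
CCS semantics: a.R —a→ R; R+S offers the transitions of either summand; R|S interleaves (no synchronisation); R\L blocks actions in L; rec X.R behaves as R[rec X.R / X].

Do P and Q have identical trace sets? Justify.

NO — witness ⟨bbb⟩

LTS(P): 6 reachable states
  u0 = a.b.a.0 + b.b.(0 + 0) ⊢ ··a··> u1, ··b··> u2
  u1 = b.a.0 ⊢ ··b··> u3
  u2 = b.(0 + 0) ⊢ ··b··> u4
  u3 = a.0 ⊢ ··a··> u5
  u4 = 0 + 0 ⊢ ·
  u5 = 0 ⊢ ·
LTS(Q): 6 reachable states
  v0 = a.b.a.0 + b.b.(0 + 0 + b.0) ⊢ ··a··> v1, ··b··> v2
  v1 = b.a.0 ⊢ ··b··> v3
  v2 = b.(0 + 0 + b.0) ⊢ ··b··> v4
  v3 = a.0 ⊢ ··a··> v5
  v4 = 0 + 0 + b.0 ⊢ ··b··> v5
  v5 = 0 ⊢ ·
Trace ⟨bbb⟩ through Q, begin at {v0}:
  step 1 (b): {v2}
  step 2 (b): {v4}
  step 3 (b): {v5}
  Q completes σ.
Trace ⟨bbb⟩ through P, begin at {u0}:
  step 1 (b): {u2}
  step 2 (b): {u4}
  step 3 (b): ∅ (P stuck)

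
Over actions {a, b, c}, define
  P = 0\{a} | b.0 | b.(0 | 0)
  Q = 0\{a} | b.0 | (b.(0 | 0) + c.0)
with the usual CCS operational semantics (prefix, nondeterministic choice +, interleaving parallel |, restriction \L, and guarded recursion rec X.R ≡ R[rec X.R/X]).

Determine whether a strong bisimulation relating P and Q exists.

LTS(P): 4 reachable states
  s0 = 0\{a} | b.0 | b.(0 | 0) → —b→ s1, —b→ s2
  s1 = 0\{a} | 0 | b.(0 | 0) → —b→ s3
  s2 = 0\{a} | b.0 | (0 | 0) → —b→ s3
  s3 = 0\{a} | 0 | (0 | 0) → ·
LTS(Q): 6 reachable states
  t0 = 0\{a} | b.0 | (b.(0 | 0) + c.0) → —b→ t1, —b→ t2, —c→ t3
  t1 = 0\{a} | 0 | (b.(0 | 0) + c.0) → —b→ t4, —c→ t5
  t2 = 0\{a} | b.0 | (0 | 0) → —b→ t4
  t3 = 0\{a} | b.0 | 0 → —b→ t5
  t4 = 0\{a} | 0 | (0 | 0) → ·
  t5 = 0\{a} | 0 | 0 → ·
Partition-refinement fixed point:
  B0 = {s0}
  B1 = {s1, s2, t2, t3}
  B2 = {s3, t4, t5}
  B3 = {t0}
  B4 = {t1}
s0 ∈ B0, t0 ∈ B3 → different blocks

NO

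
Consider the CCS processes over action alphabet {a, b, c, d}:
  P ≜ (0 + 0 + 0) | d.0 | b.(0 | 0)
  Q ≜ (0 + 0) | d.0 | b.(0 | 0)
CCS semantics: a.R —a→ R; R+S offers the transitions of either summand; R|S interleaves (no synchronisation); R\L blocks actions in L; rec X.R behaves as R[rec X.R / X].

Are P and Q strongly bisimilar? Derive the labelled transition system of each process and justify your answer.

YES

P's transition system — 4 states:
  m0 = (0 + 0 + 0) | d.0 | b.(0 | 0) → =b=> m1, =d=> m2
  m1 = (0 + 0 + 0) | d.0 | (0 | 0) → =d=> m3
  m2 = (0 + 0 + 0) | 0 | b.(0 | 0) → =b=> m3
  m3 = (0 + 0 + 0) | 0 | (0 | 0) → stopped
Q's transition system — 4 states:
  n0 = (0 + 0) | d.0 | b.(0 | 0) → =b=> n1, =d=> n2
  n1 = (0 + 0) | d.0 | (0 | 0) → =d=> n3
  n2 = (0 + 0) | 0 | b.(0 | 0) → =b=> n3
  n3 = (0 + 0) | 0 | (0 | 0) → stopped
Partition-refinement fixed point:
  B0 = {m0, n0}
  B1 = {m2, n2}
  B2 = {m3, n3}
  B3 = {m1, n1}
m0 ∈ B0, n0 ∈ B0 → same block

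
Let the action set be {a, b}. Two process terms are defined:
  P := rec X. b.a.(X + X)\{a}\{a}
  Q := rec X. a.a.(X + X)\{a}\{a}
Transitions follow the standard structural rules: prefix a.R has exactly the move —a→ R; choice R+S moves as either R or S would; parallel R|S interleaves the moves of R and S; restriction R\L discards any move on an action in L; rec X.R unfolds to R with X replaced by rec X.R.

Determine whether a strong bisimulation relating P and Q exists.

LTS(P): 4 reachable states
  p0 = rec X. b.a.(X + X)\{a}\{a} ⊢ —b→ p1
  p1 = a.((rec X. b.a.(X + X)\{a}\{a}) + (rec X. b.a.(X + X)\{a}\{a}))\{a}\{a} ⊢ —a→ p2
  p2 = ((rec X. b.a.(X + X)\{a}\{a}) + (rec X. b.a.(X + X)\{a}\{a}))\{a}\{a} ⊢ —b→ p3
  p3 = (a.((rec X. b.a.(X + X)\{a}\{a}) + (rec X. b.a.(X + X)\{a}\{a}))\{a}\{a})\{a}\{a} ⊢ ·
LTS(Q): 3 reachable states
  q0 = rec X. a.a.(X + X)\{a}\{a} ⊢ —a→ q1
  q1 = a.((rec X. a.a.(X + X)\{a}\{a}) + (rec X. a.a.(X + X)\{a}\{a}))\{a}\{a} ⊢ —a→ q2
  q2 = ((rec X. a.a.(X + X)\{a}\{a}) + (rec X. a.a.(X + X)\{a}\{a}))\{a}\{a} ⊢ ·
Partition-refinement fixed point:
  B0 = {p0}
  B1 = {p1}
  B2 = {p2}
  B3 = {p3, q2}
  B4 = {q0}
  B5 = {q1}
p0 ∈ B0, q0 ∈ B4 → different blocks

P ≁ Q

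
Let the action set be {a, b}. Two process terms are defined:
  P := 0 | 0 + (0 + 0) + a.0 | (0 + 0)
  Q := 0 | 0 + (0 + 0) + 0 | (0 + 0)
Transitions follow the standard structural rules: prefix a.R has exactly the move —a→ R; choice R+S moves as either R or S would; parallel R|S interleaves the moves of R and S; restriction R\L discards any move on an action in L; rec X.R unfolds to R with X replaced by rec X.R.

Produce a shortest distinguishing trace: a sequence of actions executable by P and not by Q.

P's transition system — 2 states:
  m0 = 0 | 0 + (0 + 0) + a.0 | (0 + 0) has moves —a→ m1
  m1 = 0 | (0 + 0) has moves ∅
Q's transition system — 1 states:
  n0 = 0 | 0 + (0 + 0) + 0 | (0 + 0) has moves ∅
Executing a from P (initial set {m0}):
  after a @ step 1: {m1}
  — P admits the full trace.
Executing a from Q (initial set {n0}):
  after a @ step 1: ∅  — Q cannot continue

a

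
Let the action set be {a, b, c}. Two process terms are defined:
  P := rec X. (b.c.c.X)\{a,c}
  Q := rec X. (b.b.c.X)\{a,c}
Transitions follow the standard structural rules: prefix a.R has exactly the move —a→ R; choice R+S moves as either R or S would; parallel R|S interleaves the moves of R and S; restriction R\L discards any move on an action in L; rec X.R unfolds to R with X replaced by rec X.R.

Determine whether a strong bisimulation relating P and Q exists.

not bisimilar

Reachable graph of P (2 states):
  p0 = rec X. (b.c.c.X)\{a,c} has moves -b-> p1
  p1 = (c.c.(rec X. (b.c.c.X)\{a,c}))\{a,c} has moves ·
Reachable graph of Q (3 states):
  q0 = rec X. (b.b.c.X)\{a,c} has moves -b-> q1
  q1 = (b.c.(rec X. (b.b.c.X)\{a,c}))\{a,c} has moves -b-> q2
  q2 = (c.(rec X. (b.b.c.X)\{a,c}))\{a,c} has moves ·
Bisimilarity quotient blocks:
  B0 = {p0, q1}
  B1 = {p1, q2}
  B2 = {q0}
p0 ∈ B0, q0 ∈ B2 → different blocks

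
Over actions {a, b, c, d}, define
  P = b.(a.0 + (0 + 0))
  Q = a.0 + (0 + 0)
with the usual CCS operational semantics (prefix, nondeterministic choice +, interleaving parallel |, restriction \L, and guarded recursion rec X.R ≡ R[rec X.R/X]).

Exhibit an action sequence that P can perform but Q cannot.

P's transition system — 3 states:
  u0 = b.(a.0 + (0 + 0)) ⊢ ··b··> u1
  u1 = a.0 + (0 + 0) ⊢ ··a··> u2
  u2 = 0 ⊢ ·
Q's transition system — 2 states:
  v0 = a.0 + (0 + 0) ⊢ ··a··> v1
  v1 = 0 ⊢ ·
Trace ⟨b⟩ through P, begin at {u0}:
  step 1 (b): {u1}
  ✓ P
Trace ⟨b⟩ through Q, begin at {v0}:
  step 1 (b): ∅ (Q stuck)

b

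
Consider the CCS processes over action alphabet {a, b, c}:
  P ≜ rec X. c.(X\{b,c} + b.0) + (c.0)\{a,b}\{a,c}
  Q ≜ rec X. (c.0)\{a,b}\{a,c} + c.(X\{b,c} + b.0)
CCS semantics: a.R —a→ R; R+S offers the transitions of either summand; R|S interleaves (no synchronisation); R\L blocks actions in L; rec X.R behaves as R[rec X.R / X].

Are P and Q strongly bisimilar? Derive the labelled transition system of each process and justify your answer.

bisimilar

Reachable graph of P (3 states):
  u0 = rec X. c.(X\{b,c} + b.0) + (c.0)\{a,b}\{a,c} ⊢ =c=> u1
  u1 = (rec X. c.(X\{b,c} + b.0) + (c.0)\{a,b}\{a,c})\{b,c} + b.0 ⊢ =b=> u2
  u2 = 0 ⊢ deadlocked
Reachable graph of Q (3 states):
  v0 = rec X. (c.0)\{a,b}\{a,c} + c.(X\{b,c} + b.0) ⊢ =c=> v1
  v1 = (rec X. (c.0)\{a,b}\{a,c} + c.(X\{b,c} + b.0))\{b,c} + b.0 ⊢ =b=> v2
  v2 = 0 ⊢ deadlocked
Bisimilarity quotient blocks:
  B0 = {u0, v0}
  B1 = {u1, v1}
  B2 = {u2, v2}
u0 ∈ B0, v0 ∈ B0 → same block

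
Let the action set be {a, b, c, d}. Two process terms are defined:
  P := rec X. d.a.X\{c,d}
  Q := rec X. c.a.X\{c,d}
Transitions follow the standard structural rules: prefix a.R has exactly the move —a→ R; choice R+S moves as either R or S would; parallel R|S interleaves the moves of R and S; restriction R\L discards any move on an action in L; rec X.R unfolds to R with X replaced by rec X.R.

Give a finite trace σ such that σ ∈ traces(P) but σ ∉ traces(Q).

LTS(P): 3 reachable states
  m0 = rec X. d.a.X\{c,d} ⊢ --d--▸ m1
  m1 = a.(rec X. d.a.X\{c,d})\{c,d} ⊢ --a--▸ m2
  m2 = (rec X. d.a.X\{c,d})\{c,d} ⊢ stopped
LTS(Q): 3 reachable states
  n0 = rec X. c.a.X\{c,d} ⊢ --c--▸ n1
  n1 = a.(rec X. c.a.X\{c,d})\{c,d} ⊢ --a--▸ n2
  n2 = (rec X. c.a.X\{c,d})\{c,d} ⊢ stopped
Trace ⟨d⟩ through P, begin at {m0}:
  step 1 (d): {m1}
  — P admits the full trace.
Trace ⟨d⟩ through Q, begin at {n0}:
  step 1 (d): ∅ (Q stuck)

d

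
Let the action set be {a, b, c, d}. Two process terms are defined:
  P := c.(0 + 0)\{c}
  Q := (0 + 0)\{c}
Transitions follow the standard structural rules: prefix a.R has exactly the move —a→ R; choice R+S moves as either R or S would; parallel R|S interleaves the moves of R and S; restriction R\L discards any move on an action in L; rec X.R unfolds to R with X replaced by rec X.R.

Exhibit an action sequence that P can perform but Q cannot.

c

LTS(P): 2 reachable states
  p0 = c.(0 + 0)\{c} → —c→ p1
  p1 = (0 + 0)\{c} → stopped
LTS(Q): 1 reachable states
  q0 = (0 + 0)\{c} → stopped
Trace ⟨c⟩ through P, begin at {p0}:
  [1] c ⇒ {p1}
  ✓ P
Trace ⟨c⟩ through Q, begin at {q0}:
  [1] c ⇒ no successor for Q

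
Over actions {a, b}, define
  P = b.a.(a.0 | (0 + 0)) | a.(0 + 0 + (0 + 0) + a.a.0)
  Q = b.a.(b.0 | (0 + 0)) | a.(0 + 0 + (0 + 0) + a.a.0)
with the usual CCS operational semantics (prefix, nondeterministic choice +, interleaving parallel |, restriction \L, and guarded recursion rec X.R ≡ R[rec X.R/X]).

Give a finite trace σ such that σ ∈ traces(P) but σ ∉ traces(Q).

P's transition system — 16 states:
  p0 = b.a.(a.0 | (0 + 0)) | a.(0 + 0 + (0 + 0) + a.a.0) ⊢ --a--▸ p1, --b--▸ p2
  p1 = b.a.(a.0 | (0 + 0)) | (0 + 0 + (0 + 0) + a.a.0) ⊢ --a--▸ p3, --b--▸ p4
  p2 = a.(a.0 | (0 + 0)) | a.(0 + 0 + (0 + 0) + a.a.0) ⊢ --a--▸ p4, --a--▸ p5
  p3 = b.a.(a.0 | (0 + 0)) | a.0 ⊢ --a--▸ p6, --b--▸ p7
  p4 = a.(a.0 | (0 + 0)) | (0 + 0 + (0 + 0) + a.a.0) ⊢ --a--▸ p7, --a--▸ p8
  p5 = a.0 | (0 + 0) | a.(0 + 0 + (0 + 0) + a.a.0) ⊢ --a--▸ p8, --a--▸ p9
  p6 = b.a.(a.0 | (0 + 0)) | 0 ⊢ --b--▸ p10
  p7 = a.(a.0 | (0 + 0)) | a.0 ⊢ --a--▸ p10, --a--▸ p11
  p8 = a.0 | (0 + 0) | (0 + 0 + (0 + 0) + a.a.0) ⊢ --a--▸ p11, --a--▸ p12
  p9 = 0 | (0 + 0) | a.(0 + 0 + (0 + 0) + a.a.0) ⊢ --a--▸ p12
  p10 = a.(a.0 | (0 + 0)) | 0 ⊢ --a--▸ p13
  p11 = a.0 | (0 + 0) | a.0 ⊢ --a--▸ p13, --a--▸ p14
  p12 = 0 | (0 + 0) | (0 + 0 + (0 + 0) + a.a.0) ⊢ --a--▸ p14
  p13 = a.0 | (0 + 0) | 0 ⊢ --a--▸ p15
  p14 = 0 | (0 + 0) | a.0 ⊢ --a--▸ p15
  p15 = 0 | (0 + 0) | 0 ⊢ ·
Q's transition system — 16 states:
  q0 = b.a.(b.0 | (0 + 0)) | a.(0 + 0 + (0 + 0) + a.a.0) ⊢ --a--▸ q1, --b--▸ q2
  q1 = b.a.(b.0 | (0 + 0)) | (0 + 0 + (0 + 0) + a.a.0) ⊢ --a--▸ q3, --b--▸ q4
  q2 = a.(b.0 | (0 + 0)) | a.(0 + 0 + (0 + 0) + a.a.0) ⊢ --a--▸ q4, --a--▸ q5
  q3 = b.a.(b.0 | (0 + 0)) | a.0 ⊢ --a--▸ q6, --b--▸ q7
  q4 = a.(b.0 | (0 + 0)) | (0 + 0 + (0 + 0) + a.a.0) ⊢ --a--▸ q7, --a--▸ q8
  q5 = b.0 | (0 + 0) | a.(0 + 0 + (0 + 0) + a.a.0) ⊢ --a--▸ q8, --b--▸ q9
  q6 = b.a.(b.0 | (0 + 0)) | 0 ⊢ --b--▸ q10
  q7 = a.(b.0 | (0 + 0)) | a.0 ⊢ --a--▸ q10, --a--▸ q11
  q8 = b.0 | (0 + 0) | (0 + 0 + (0 + 0) + a.a.0) ⊢ --a--▸ q11, --b--▸ q12
  q9 = 0 | (0 + 0) | a.(0 + 0 + (0 + 0) + a.a.0) ⊢ --a--▸ q12
  q10 = a.(b.0 | (0 + 0)) | 0 ⊢ --a--▸ q13
  q11 = b.0 | (0 + 0) | a.0 ⊢ --a--▸ q13, --b--▸ q14
  q12 = 0 | (0 + 0) | (0 + 0 + (0 + 0) + a.a.0) ⊢ --a--▸ q14
  q13 = b.0 | (0 + 0) | 0 ⊢ --b--▸ q15
  q14 = 0 | (0 + 0) | a.0 ⊢ --a--▸ q15
  q15 = 0 | (0 + 0) | 0 ⊢ ·
Trace ⟨aaabaa⟩ through P, begin at {p0}:
  after a @ step 1: {p1}
  after a @ step 2: {p3}
  after a @ step 3: {p6}
  after b @ step 4: {p10}
  after a @ step 5: {p13}
  after a @ step 6: {p15}
  ✓ P
Trace ⟨aaabaa⟩ through Q, begin at {q0}:
  after a @ step 1: {q1}
  after a @ step 2: {q3}
  after a @ step 3: {q6}
  after b @ step 4: {q10}
  after a @ step 5: {q13}
  after a @ step 6: ∅  — Q cannot continue

aaabaa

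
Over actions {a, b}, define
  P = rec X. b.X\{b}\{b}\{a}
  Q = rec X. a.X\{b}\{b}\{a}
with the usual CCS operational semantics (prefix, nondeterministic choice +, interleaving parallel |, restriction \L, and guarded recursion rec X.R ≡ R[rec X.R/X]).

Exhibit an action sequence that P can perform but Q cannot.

b

Reachable graph of P (2 states):
  u0 = rec X. b.X\{b}\{b}\{a} :: —b→ u1
  u1 = (rec X. b.X\{b}\{b}\{a})\{b}\{b}\{a} :: ∅
Reachable graph of Q (2 states):
  v0 = rec X. a.X\{b}\{b}\{a} :: —a→ v1
  v1 = (rec X. a.X\{b}\{b}\{a})\{b}\{b}\{a} :: ∅
Trace ⟨b⟩ through P, begin at {u0}:
  after b @ step 1: {u1}
  P completes σ.
Trace ⟨b⟩ through Q, begin at {v0}:
  after b @ step 1: no successor for Q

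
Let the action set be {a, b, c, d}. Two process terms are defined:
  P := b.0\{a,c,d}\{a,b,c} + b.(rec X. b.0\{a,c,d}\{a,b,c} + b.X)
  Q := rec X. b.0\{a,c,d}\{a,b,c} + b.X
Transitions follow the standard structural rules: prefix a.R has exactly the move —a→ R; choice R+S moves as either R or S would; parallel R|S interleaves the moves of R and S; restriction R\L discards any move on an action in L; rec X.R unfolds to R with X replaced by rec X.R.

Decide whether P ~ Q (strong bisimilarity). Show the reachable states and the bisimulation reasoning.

Reachable graph of P (3 states):
  u0 = b.0\{a,c,d}\{a,b,c} + b.(rec X. b.0\{a,c,d}\{a,b,c} + b.X) | -b-> u1, -b-> u2
  u1 = 0\{a,c,d}\{a,b,c} | ∅
  u2 = rec X. b.0\{a,c,d}\{a,b,c} + b.X | -b-> u1, -b-> u2
Reachable graph of Q (2 states):
  v0 = rec X. b.0\{a,c,d}\{a,b,c} + b.X | -b-> v0, -b-> v1
  v1 = 0\{a,c,d}\{a,b,c} | ∅
Bisimilarity quotient blocks:
  B0 = {u0, u2, v0}
  B1 = {u1, v1}
u0 ∈ B0, v0 ∈ B0 → same block

bisimilar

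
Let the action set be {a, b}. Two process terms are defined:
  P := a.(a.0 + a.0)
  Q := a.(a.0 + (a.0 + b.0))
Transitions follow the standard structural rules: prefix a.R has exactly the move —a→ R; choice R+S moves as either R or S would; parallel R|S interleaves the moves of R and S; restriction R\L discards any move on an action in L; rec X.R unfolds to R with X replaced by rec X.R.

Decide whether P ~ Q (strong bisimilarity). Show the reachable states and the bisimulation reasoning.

NO

Reachable graph of P (3 states):
  u0 = a.(a.0 + a.0) has moves --a--▸ u1
  u1 = a.0 + a.0 has moves --a--▸ u2
  u2 = 0 has moves deadlocked
Reachable graph of Q (3 states):
  v0 = a.(a.0 + (a.0 + b.0)) has moves --a--▸ v1
  v1 = a.0 + (a.0 + b.0) has moves --a--▸ v2, --b--▸ v2
  v2 = 0 has moves deadlocked
Coarsest stable partition (strong bisimilarity classes):
  B0 = {u0}
  B1 = {u1}
  B2 = {u2, v2}
  B3 = {v0}
  B4 = {v1}
u0 ∈ B0, v0 ∈ B3 → different blocks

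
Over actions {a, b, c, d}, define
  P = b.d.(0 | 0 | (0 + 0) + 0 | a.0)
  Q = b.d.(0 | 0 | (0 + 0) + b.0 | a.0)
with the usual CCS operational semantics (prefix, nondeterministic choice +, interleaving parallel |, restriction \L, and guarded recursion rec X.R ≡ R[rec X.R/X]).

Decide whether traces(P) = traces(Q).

traces(P) ≠ traces(Q) — witness ⟨bdb⟩

P's transition system — 4 states:
  p0 = b.d.(0 | 0 | (0 + 0) + 0 | a.0) ⊢ =b=> p1
  p1 = d.(0 | 0 | (0 + 0) + 0 | a.0) ⊢ =d=> p2
  p2 = 0 | 0 | (0 + 0) + 0 | a.0 ⊢ =a=> p3
  p3 = 0 | 0 ⊢ ∅
Q's transition system — 6 states:
  q0 = b.d.(0 | 0 | (0 + 0) + b.0 | a.0) ⊢ =b=> q1
  q1 = d.(0 | 0 | (0 + 0) + b.0 | a.0) ⊢ =d=> q2
  q2 = 0 | 0 | (0 + 0) + b.0 | a.0 ⊢ =a=> q3, =b=> q4
  q3 = b.0 | 0 ⊢ =b=> q5
  q4 = 0 | a.0 ⊢ =a=> q5
  q5 = 0 | 0 ⊢ ∅
Run σ = ⟨bdb⟩ on Q: start {q0}
  step 1 (b): {q1}
  step 2 (d): {q2}
  step 3 (b): {q4}
  — Q admits the full trace.
Run σ = ⟨bdb⟩ on P: start {p0}
  step 1 (b): {p1}
  step 2 (d): {p2}
  step 3 (b): ∅ (P stuck)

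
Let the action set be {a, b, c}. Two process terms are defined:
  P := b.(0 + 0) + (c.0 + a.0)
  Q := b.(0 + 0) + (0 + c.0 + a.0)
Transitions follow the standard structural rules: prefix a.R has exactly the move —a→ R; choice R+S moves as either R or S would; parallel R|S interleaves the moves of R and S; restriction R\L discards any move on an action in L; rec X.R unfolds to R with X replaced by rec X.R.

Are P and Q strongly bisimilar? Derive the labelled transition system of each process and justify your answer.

Reachable graph of P (3 states):
  s0 = b.(0 + 0) + (c.0 + a.0) has moves ··a··> s1, ··b··> s2, ··c··> s1
  s1 = 0 has moves stopped
  s2 = 0 + 0 has moves stopped
Reachable graph of Q (3 states):
  t0 = b.(0 + 0) + (0 + c.0 + a.0) has moves ··a··> t1, ··b··> t2, ··c··> t1
  t1 = 0 has moves stopped
  t2 = 0 + 0 has moves stopped
Partition-refinement fixed point:
  B0 = {s0, t0}
  B1 = {s1, s2, t1, t2}
s0 ∈ B0, t0 ∈ B0 → same block

P ~ Q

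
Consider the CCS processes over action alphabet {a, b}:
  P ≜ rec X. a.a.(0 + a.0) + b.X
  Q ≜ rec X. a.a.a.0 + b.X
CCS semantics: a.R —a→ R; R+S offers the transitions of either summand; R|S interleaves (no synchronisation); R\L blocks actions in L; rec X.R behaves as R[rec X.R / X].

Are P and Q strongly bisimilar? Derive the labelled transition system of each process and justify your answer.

YES

Reachable graph of P (4 states):
  s0 = rec X. a.a.(0 + a.0) + b.X ⊢ ··a··> s1, ··b··> s0
  s1 = a.(0 + a.0) ⊢ ··a··> s2
  s2 = 0 + a.0 ⊢ ··a··> s3
  s3 = 0 ⊢ (no moves)
Reachable graph of Q (4 states):
  t0 = rec X. a.a.a.0 + b.X ⊢ ··a··> t1, ··b··> t0
  t1 = a.a.0 ⊢ ··a··> t2
  t2 = a.0 ⊢ ··a··> t3
  t3 = 0 ⊢ (no moves)
Bisimilarity quotient blocks:
  B0 = {s0, t0}
  B1 = {s1, t1}
  B2 = {s2, t2}
  B3 = {s3, t3}
s0 ∈ B0, t0 ∈ B0 → same block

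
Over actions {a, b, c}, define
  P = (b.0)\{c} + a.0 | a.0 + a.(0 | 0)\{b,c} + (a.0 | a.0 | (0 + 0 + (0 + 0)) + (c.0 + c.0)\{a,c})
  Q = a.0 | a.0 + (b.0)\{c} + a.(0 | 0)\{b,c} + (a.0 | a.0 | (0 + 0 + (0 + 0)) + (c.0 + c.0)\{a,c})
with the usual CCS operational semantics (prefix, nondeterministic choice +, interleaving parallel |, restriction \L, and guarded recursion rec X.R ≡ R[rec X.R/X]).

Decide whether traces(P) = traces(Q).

Reachable graph of P (9 states):
  p0 = (b.0)\{c} + a.0 | a.0 + a.(0 | 0)\{b,c} + (a.0 | a.0 | (0 + 0 + (0 + 0)) + (c.0 + c.0)\{a,c}) → -a-> p1, -a-> p2, -a-> p3, -a-> p4, -a-> p5, -b-> p6
  p1 = (0 | 0)\{b,c} → (no moves)
  p2 = 0 | a.0 → -a-> p7
  p3 = 0 | a.0 | (0 + 0 + (0 + 0)) → -a-> p8
  p4 = a.0 | 0 → -a-> p7
  p5 = a.0 | 0 | (0 + 0 + (0 + 0)) → -a-> p8
  p6 = 0\{c} → (no moves)
  p7 = 0 | 0 → (no moves)
  p8 = 0 | 0 | (0 + 0 + (0 + 0)) → (no moves)
Reachable graph of Q (9 states):
  q0 = a.0 | a.0 + (b.0)\{c} + a.(0 | 0)\{b,c} + (a.0 | a.0 | (0 + 0 + (0 + 0)) + (c.0 + c.0)\{a,c}) → -a-> q1, -a-> q2, -a-> q3, -a-> q4, -a-> q5, -b-> q6
  q1 = (0 | 0)\{b,c} → (no moves)
  q2 = 0 | a.0 → -a-> q7
  q3 = 0 | a.0 | (0 + 0 + (0 + 0)) → -a-> q8
  q4 = a.0 | 0 → -a-> q7
  q5 = a.0 | 0 | (0 + 0 + (0 + 0)) → -a-> q8
  q6 = 0\{c} → (no moves)
  q7 = 0 | 0 → (no moves)
  q8 = 0 | 0 | (0 + 0 + (0 + 0)) → (no moves)
Coarsest stable partition (strong bisimilarity classes):
  B0 = {p0, q0}
  B1 = {p1, p6, p7, p8, q1, q6, q7, q8}
  B2 = {p2, p3, p4, p5, q2, q3, q4, q5}
p0 ∈ B0, q0 ∈ B0 → same block
Bisimilar ⇒ trace-equivalent.

YES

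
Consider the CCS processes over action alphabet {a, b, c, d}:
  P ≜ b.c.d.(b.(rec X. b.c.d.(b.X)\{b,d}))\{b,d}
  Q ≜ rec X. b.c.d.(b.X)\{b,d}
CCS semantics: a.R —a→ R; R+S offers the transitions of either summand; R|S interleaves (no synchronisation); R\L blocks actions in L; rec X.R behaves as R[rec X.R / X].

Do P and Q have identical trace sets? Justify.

trace-equivalent

Reachable graph of P (4 states):
  m0 = b.c.d.(b.(rec X. b.c.d.(b.X)\{b,d}))\{b,d} → --b--▸ m1
  m1 = c.d.(b.(rec X. b.c.d.(b.X)\{b,d}))\{b,d} → --c--▸ m2
  m2 = d.(b.(rec X. b.c.d.(b.X)\{b,d}))\{b,d} → --d--▸ m3
  m3 = (b.(rec X. b.c.d.(b.X)\{b,d}))\{b,d} → stopped
Reachable graph of Q (4 states):
  n0 = rec X. b.c.d.(b.X)\{b,d} → --b--▸ n1
  n1 = c.d.(b.(rec X. b.c.d.(b.X)\{b,d}))\{b,d} → --c--▸ n2
  n2 = d.(b.(rec X. b.c.d.(b.X)\{b,d}))\{b,d} → --d--▸ n3
  n3 = (b.(rec X. b.c.d.(b.X)\{b,d}))\{b,d} → stopped
Bisimilarity quotient blocks:
  B0 = {m0, n0}
  B1 = {m1, n1}
  B2 = {m2, n2}
  B3 = {m3, n3}
m0 ∈ B0, n0 ∈ B0 → same block
Bisimilar ⇒ trace-equivalent.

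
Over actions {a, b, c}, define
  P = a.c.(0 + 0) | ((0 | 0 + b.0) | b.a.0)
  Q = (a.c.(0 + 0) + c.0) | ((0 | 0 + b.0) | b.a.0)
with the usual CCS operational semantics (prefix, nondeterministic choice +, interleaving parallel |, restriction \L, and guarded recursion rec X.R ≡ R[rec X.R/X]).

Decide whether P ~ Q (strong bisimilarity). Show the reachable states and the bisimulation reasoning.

not bisimilar

Reachable graph of P (18 states):
  p0 = a.c.(0 + 0) | ((0 | 0 + b.0) | b.a.0) has moves --a--▸ p1, --b--▸ p2, --b--▸ p3
  p1 = c.(0 + 0) | ((0 | 0 + b.0) | b.a.0) has moves --b--▸ p4, --b--▸ p5, --c--▸ p6
  p2 = a.c.(0 + 0) | ((0 | 0 + b.0) | a.0) has moves --a--▸ p4, --a--▸ p7, --b--▸ p8
  p3 = a.c.(0 + 0) | (0 | b.a.0) has moves --a--▸ p5, --b--▸ p8
  p4 = c.(0 + 0) | ((0 | 0 + b.0) | a.0) has moves --a--▸ p9, --b--▸ p10, --c--▸ p11
  p5 = c.(0 + 0) | (0 | b.a.0) has moves --b--▸ p10, --c--▸ p12
  p6 = (0 + 0) | ((0 | 0 + b.0) | b.a.0) has moves --b--▸ p11, --b--▸ p12
  p7 = a.c.(0 + 0) | ((0 | 0 + b.0) | 0) has moves --a--▸ p9, --b--▸ p13
  p8 = a.c.(0 + 0) | (0 | a.0) has moves --a--▸ p10, --a--▸ p13
  p9 = c.(0 + 0) | ((0 | 0 + b.0) | 0) has moves --b--▸ p14, --c--▸ p15
  p10 = c.(0 + 0) | (0 | a.0) has moves --a--▸ p14, --c--▸ p16
  p11 = (0 + 0) | ((0 | 0 + b.0) | a.0) has moves --a--▸ p15, --b--▸ p16
  p12 = (0 + 0) | (0 | b.a.0) has moves --b--▸ p16
  p13 = a.c.(0 + 0) | (0 | 0) has moves --a--▸ p14
  p14 = c.(0 + 0) | (0 | 0) has moves --c--▸ p17
  p15 = (0 + 0) | ((0 | 0 + b.0) | 0) has moves --b--▸ p17
  p16 = (0 + 0) | (0 | a.0) has moves --a--▸ p17
  p17 = (0 + 0) | (0 | 0) has moves stopped
Reachable graph of Q (24 states):
  q0 = (a.c.(0 + 0) + c.0) | ((0 | 0 + b.0) | b.a.0) has moves --a--▸ q1, --b--▸ q2, --b--▸ q3, --c--▸ q4
  q1 = c.(0 + 0) | ((0 | 0 + b.0) | b.a.0) has moves --b--▸ q5, --b--▸ q6, --c--▸ q7
  q2 = (a.c.(0 + 0) + c.0) | ((0 | 0 + b.0) | a.0) has moves --a--▸ q5, --a--▸ q8, --b--▸ q9, --c--▸ q10
  q3 = (a.c.(0 + 0) + c.0) | (0 | b.a.0) has moves --a--▸ q6, --b--▸ q9, --c--▸ q11
  q4 = 0 | ((0 | 0 + b.0) | b.a.0) has moves --b--▸ q10, --b--▸ q11
  q5 = c.(0 + 0) | ((0 | 0 + b.0) | a.0) has moves --a--▸ q12, --b--▸ q13, --c--▸ q14
  q6 = c.(0 + 0) | (0 | b.a.0) has moves --b--▸ q13, --c--▸ q15
  q7 = (0 + 0) | ((0 | 0 + b.0) | b.a.0) has moves --b--▸ q14, --b--▸ q15
  q8 = (a.c.(0 + 0) + c.0) | ((0 | 0 + b.0) | 0) has moves --a--▸ q12, --b--▸ q16, --c--▸ q17
  q9 = (a.c.(0 + 0) + c.0) | (0 | a.0) has moves --a--▸ q13, --a--▸ q16, --c--▸ q18
  q10 = 0 | ((0 | 0 + b.0) | a.0) has moves --a--▸ q17, --b--▸ q18
  q11 = 0 | (0 | b.a.0) has moves --b--▸ q18
  q12 = c.(0 + 0) | ((0 | 0 + b.0) | 0) has moves --b--▸ q19, --c--▸ q20
  q13 = c.(0 + 0) | (0 | a.0) has moves --a--▸ q19, --c--▸ q21
  q14 = (0 + 0) | ((0 | 0 + b.0) | a.0) has moves --a--▸ q20, --b--▸ q21
  q15 = (0 + 0) | (0 | b.a.0) has moves --b--▸ q21
  q16 = (a.c.(0 + 0) + c.0) | (0 | 0) has moves --a--▸ q19, --c--▸ q22
  q17 = 0 | ((0 | 0 + b.0) | 0) has moves --b--▸ q22
  q18 = 0 | (0 | a.0) has moves --a--▸ q22
  q19 = c.(0 + 0) | (0 | 0) has moves --c--▸ q23
  q20 = (0 + 0) | ((0 | 0 + b.0) | 0) has moves --b--▸ q23
  q21 = (0 + 0) | (0 | a.0) has moves --a--▸ q23
  q22 = 0 | (0 | 0) has moves stopped
  q23 = (0 + 0) | (0 | 0) has moves stopped
Partition-refinement fixed point:
  B0 = {p0}
  B1 = {p2}
  B2 = {p7}
  B3 = {p13}
  B4 = {p14, q19}
  B5 = {p17, q22, q23}
  B6 = {p9, q12}
  B7 = {p15, q17, q20}
  B8 = {p8}
  B9 = {p10, q13}
  B10 = {p16, q18, q21}
  B11 = {p4, q5}
  B12 = {p11, q10, q14}
  B13 = {p3}
  B14 = {p5, q6}
  B15 = {p12, q11, q15}
  B16 = {p1, q1}
  B17 = {p6, q4, q7}
  B18 = {q0}
  B19 = {q2}
  B20 = {q9}
  B21 = {q16}
  B22 = {q8}
  B23 = {q3}
p0 ∈ B0, q0 ∈ B18 → different blocks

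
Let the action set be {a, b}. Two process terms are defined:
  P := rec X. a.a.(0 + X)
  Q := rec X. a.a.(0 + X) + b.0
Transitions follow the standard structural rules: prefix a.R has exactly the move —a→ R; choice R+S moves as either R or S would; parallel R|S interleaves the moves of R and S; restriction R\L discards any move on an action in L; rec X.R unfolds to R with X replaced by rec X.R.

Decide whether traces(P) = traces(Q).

Reachable graph of P (3 states):
  s0 = rec X. a.a.(0 + X) ⊢ =a=> s1
  s1 = a.(0 + (rec X. a.a.(0 + X))) ⊢ =a=> s2
  s2 = 0 + (rec X. a.a.(0 + X)) ⊢ =a=> s1
Reachable graph of Q (4 states):
  t0 = rec X. a.a.(0 + X) + b.0 ⊢ =a=> t1, =b=> t2
  t1 = a.(0 + (rec X. a.a.(0 + X) + b.0)) ⊢ =a=> t3
  t2 = 0 ⊢ deadlocked
  t3 = 0 + (rec X. a.a.(0 + X) + b.0) ⊢ =a=> t1, =b=> t2
Trace ⟨b⟩ through Q, begin at {t0}:
  [1] b ⇒ {t2}
  Q completes σ.
Trace ⟨b⟩ through P, begin at {s0}:
  [1] b ⇒ ∅  — P cannot continue

traces(P) ≠ traces(Q) — witness ⟨b⟩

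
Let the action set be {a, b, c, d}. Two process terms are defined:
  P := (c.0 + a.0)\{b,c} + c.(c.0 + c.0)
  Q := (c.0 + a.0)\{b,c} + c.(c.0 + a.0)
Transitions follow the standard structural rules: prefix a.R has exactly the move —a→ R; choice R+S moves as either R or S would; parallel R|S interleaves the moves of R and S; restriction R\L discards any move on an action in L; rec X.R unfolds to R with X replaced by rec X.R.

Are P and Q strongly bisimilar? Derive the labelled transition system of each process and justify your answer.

not bisimilar

P's transition system — 4 states:
  m0 = (c.0 + a.0)\{b,c} + c.(c.0 + c.0) | -a-> m1, -c-> m2
  m1 = 0\{b,c} | stopped
  m2 = c.0 + c.0 | -c-> m3
  m3 = 0 | stopped
Q's transition system — 4 states:
  n0 = (c.0 + a.0)\{b,c} + c.(c.0 + a.0) | -a-> n1, -c-> n2
  n1 = 0\{b,c} | stopped
  n2 = c.0 + a.0 | -a-> n3, -c-> n3
  n3 = 0 | stopped
Coarsest stable partition (strong bisimilarity classes):
  B0 = {m0}
  B1 = {m2}
  B2 = {m1, m3, n1, n3}
  B3 = {n0}
  B4 = {n2}
m0 ∈ B0, n0 ∈ B3 → different blocks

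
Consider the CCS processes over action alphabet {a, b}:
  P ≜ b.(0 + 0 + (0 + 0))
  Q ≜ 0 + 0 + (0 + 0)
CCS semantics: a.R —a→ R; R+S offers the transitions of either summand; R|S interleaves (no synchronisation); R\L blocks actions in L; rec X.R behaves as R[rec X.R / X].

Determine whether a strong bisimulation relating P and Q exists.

P's transition system — 2 states:
  m0 = b.(0 + 0 + (0 + 0)) | -b-> m1
  m1 = 0 + 0 + (0 + 0) | stopped
Q's transition system — 1 states:
  n0 = 0 + 0 + (0 + 0) | stopped
Bisimilarity quotient blocks:
  B0 = {m0}
  B1 = {m1, n0}
m0 ∈ B0, n0 ∈ B1 → different blocks

P ≁ Q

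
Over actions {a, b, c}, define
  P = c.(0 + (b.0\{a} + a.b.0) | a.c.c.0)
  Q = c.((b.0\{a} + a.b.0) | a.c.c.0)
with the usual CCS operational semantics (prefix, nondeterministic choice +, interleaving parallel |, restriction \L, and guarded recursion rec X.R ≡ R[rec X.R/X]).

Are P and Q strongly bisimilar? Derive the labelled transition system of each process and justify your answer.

YES

Reachable graph of P (17 states):
  s0 = c.(0 + (b.0\{a} + a.b.0) | a.c.c.0) → ··c··> s1
  s1 = 0 + (b.0\{a} + a.b.0) | a.c.c.0 → ··a··> s2, ··a··> s3, ··b··> s4
  s2 = (b.0\{a} + a.b.0) | c.c.0 → ··a··> s5, ··b··> s6, ··c··> s7
  s3 = b.0 | a.c.c.0 → ··a··> s5, ··b··> s8
  s4 = 0\{a} | a.c.c.0 → ··a··> s6
  s5 = b.0 | c.c.0 → ··b··> s9, ··c··> s10
  s6 = 0\{a} | c.c.0 → ··c··> s11
  s7 = (b.0\{a} + a.b.0) | c.0 → ··a··> s10, ··b··> s11, ··c··> s12
  s8 = 0 | a.c.c.0 → ··a··> s9
  s9 = 0 | c.c.0 → ··c··> s13
  s10 = b.0 | c.0 → ··b··> s13, ··c··> s14
  s11 = 0\{a} | c.0 → ··c··> s15
  s12 = (b.0\{a} + a.b.0) | 0 → ··a··> s14, ··b··> s15
  s13 = 0 | c.0 → ··c··> s16
  s14 = b.0 | 0 → ··b··> s16
  s15 = 0\{a} | 0 → stopped
  s16 = 0 | 0 → stopped
Reachable graph of Q (17 states):
  t0 = c.((b.0\{a} + a.b.0) | a.c.c.0) → ··c··> t1
  t1 = (b.0\{a} + a.b.0) | a.c.c.0 → ··a··> t2, ··a··> t3, ··b··> t4
  t2 = (b.0\{a} + a.b.0) | c.c.0 → ··a··> t5, ··b··> t6, ··c··> t7
  t3 = b.0 | a.c.c.0 → ··a··> t5, ··b··> t8
  t4 = 0\{a} | a.c.c.0 → ··a··> t6
  t5 = b.0 | c.c.0 → ··b··> t9, ··c··> t10
  t6 = 0\{a} | c.c.0 → ··c··> t11
  t7 = (b.0\{a} + a.b.0) | c.0 → ··a··> t10, ··b··> t11, ··c··> t12
  t8 = 0 | a.c.c.0 → ··a··> t9
  t9 = 0 | c.c.0 → ··c··> t13
  t10 = b.0 | c.0 → ··b··> t13, ··c··> t14
  t11 = 0\{a} | c.0 → ··c··> t15
  t12 = (b.0\{a} + a.b.0) | 0 → ··a··> t14, ··b··> t15
  t13 = 0 | c.0 → ··c··> t16
  t14 = b.0 | 0 → ··b··> t16
  t15 = 0\{a} | 0 → stopped
  t16 = 0 | 0 → stopped
Coarsest stable partition (strong bisimilarity classes):
  B0 = {s0, t0}
  B1 = {s1, t1}
  B2 = {s3, t3}
  B3 = {s4, s8, t4, t8}
  B4 = {s6, s9, t6, t9}
  B5 = {s11, s13, t11, t13}
  B6 = {s15, s16, t15, t16}
  B7 = {s5, t5}
  B8 = {s10, t10}
  B9 = {s14, t14}
  B10 = {s2, t2}
  B11 = {s7, t7}
  B12 = {s12, t12}
s0 ∈ B0, t0 ∈ B0 → same block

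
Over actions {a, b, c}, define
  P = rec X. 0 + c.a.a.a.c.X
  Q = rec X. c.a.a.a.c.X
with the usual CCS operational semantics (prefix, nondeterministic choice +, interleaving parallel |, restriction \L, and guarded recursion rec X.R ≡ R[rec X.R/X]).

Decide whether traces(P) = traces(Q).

YES

P's transition system — 5 states:
  s0 = rec X. 0 + c.a.a.a.c.X | ··c··> s1
  s1 = a.a.a.c.(rec X. 0 + c.a.a.a.c.X) | ··a··> s2
  s2 = a.a.c.(rec X. 0 + c.a.a.a.c.X) | ··a··> s3
  s3 = a.c.(rec X. 0 + c.a.a.a.c.X) | ··a··> s4
  s4 = c.(rec X. 0 + c.a.a.a.c.X) | ··c··> s0
Q's transition system — 5 states:
  t0 = rec X. c.a.a.a.c.X | ··c··> t1
  t1 = a.a.a.c.(rec X. c.a.a.a.c.X) | ··a··> t2
  t2 = a.a.c.(rec X. c.a.a.a.c.X) | ··a··> t3
  t3 = a.c.(rec X. c.a.a.a.c.X) | ··a··> t4
  t4 = c.(rec X. c.a.a.a.c.X) | ··c··> t0
Partition-refinement fixed point:
  B0 = {s0, t0}
  B1 = {s1, t1}
  B2 = {s2, t2}
  B3 = {s3, t3}
  B4 = {s4, t4}
s0 ∈ B0, t0 ∈ B0 → same block
Bisimilar ⇒ trace-equivalent.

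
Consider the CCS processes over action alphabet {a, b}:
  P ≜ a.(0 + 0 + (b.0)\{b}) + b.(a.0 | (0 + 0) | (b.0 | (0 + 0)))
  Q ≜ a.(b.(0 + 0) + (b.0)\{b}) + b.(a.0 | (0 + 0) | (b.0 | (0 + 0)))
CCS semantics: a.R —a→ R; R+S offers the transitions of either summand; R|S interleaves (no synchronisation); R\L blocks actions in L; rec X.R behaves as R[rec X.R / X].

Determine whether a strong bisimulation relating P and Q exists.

not bisimilar

Reachable graph of P (6 states):
  m0 = a.(0 + 0 + (b.0)\{b}) + b.(a.0 | (0 + 0) | (b.0 | (0 + 0))) ⊢ —a→ m1, —b→ m2
  m1 = 0 + 0 + (b.0)\{b} ⊢ stopped
  m2 = a.0 | (0 + 0) | (b.0 | (0 + 0)) ⊢ —a→ m3, —b→ m4
  m3 = 0 | (0 + 0) | (b.0 | (0 + 0)) ⊢ —b→ m5
  m4 = a.0 | (0 + 0) | (0 | (0 + 0)) ⊢ —a→ m5
  m5 = 0 | (0 + 0) | (0 | (0 + 0)) ⊢ stopped
Reachable graph of Q (7 states):
  n0 = a.(b.(0 + 0) + (b.0)\{b}) + b.(a.0 | (0 + 0) | (b.0 | (0 + 0))) ⊢ —a→ n1, —b→ n2
  n1 = b.(0 + 0) + (b.0)\{b} ⊢ —b→ n3
  n2 = a.0 | (0 + 0) | (b.0 | (0 + 0)) ⊢ —a→ n4, —b→ n5
  n3 = 0 + 0 ⊢ stopped
  n4 = 0 | (0 + 0) | (b.0 | (0 + 0)) ⊢ —b→ n6
  n5 = a.0 | (0 + 0) | (0 | (0 + 0)) ⊢ —a→ n6
  n6 = 0 | (0 + 0) | (0 | (0 + 0)) ⊢ stopped
Partition-refinement fixed point:
  B0 = {m0}
  B1 = {m2, n2}
  B2 = {m3, n1, n4}
  B3 = {m1, m5, n3, n6}
  B4 = {m4, n5}
  B5 = {n0}
m0 ∈ B0, n0 ∈ B5 → different blocks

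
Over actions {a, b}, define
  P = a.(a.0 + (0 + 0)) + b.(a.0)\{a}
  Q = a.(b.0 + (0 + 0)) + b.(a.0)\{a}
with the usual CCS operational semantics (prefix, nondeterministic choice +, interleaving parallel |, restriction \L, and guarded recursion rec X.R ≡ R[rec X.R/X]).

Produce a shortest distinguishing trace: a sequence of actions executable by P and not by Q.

Reachable graph of P (4 states):
  p0 = a.(a.0 + (0 + 0)) + b.(a.0)\{a} has moves -a-> p1, -b-> p2
  p1 = a.0 + (0 + 0) has moves -a-> p3
  p2 = (a.0)\{a} has moves stopped
  p3 = 0 has moves stopped
Reachable graph of Q (4 states):
  q0 = a.(b.0 + (0 + 0)) + b.(a.0)\{a} has moves -a-> q1, -b-> q2
  q1 = b.0 + (0 + 0) has moves -b-> q3
  q2 = (a.0)\{a} has moves stopped
  q3 = 0 has moves stopped
Trace ⟨aa⟩ through P, begin at {p0}:
  step 1 (a): {p1}
  step 2 (a): {p3}
  P completes σ.
Trace ⟨aa⟩ through Q, begin at {q0}:
  step 1 (a): {q1}
  step 2 (a): no successor for Q

aa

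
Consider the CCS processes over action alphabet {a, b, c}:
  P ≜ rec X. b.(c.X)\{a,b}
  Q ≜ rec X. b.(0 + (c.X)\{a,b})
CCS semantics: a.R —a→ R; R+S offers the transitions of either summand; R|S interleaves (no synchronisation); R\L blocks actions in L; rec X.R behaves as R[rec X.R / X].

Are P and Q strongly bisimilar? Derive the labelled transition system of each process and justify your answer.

YES

LTS(P): 3 reachable states
  m0 = rec X. b.(c.X)\{a,b} → =b=> m1
  m1 = (c.(rec X. b.(c.X)\{a,b}))\{a,b} → =c=> m2
  m2 = (rec X. b.(c.X)\{a,b})\{a,b} → ∅
LTS(Q): 3 reachable states
  n0 = rec X. b.(0 + (c.X)\{a,b}) → =b=> n1
  n1 = 0 + (c.(rec X. b.(0 + (c.X)\{a,b})))\{a,b} → =c=> n2
  n2 = (rec X. b.(0 + (c.X)\{a,b}))\{a,b} → ∅
Partition-refinement fixed point:
  B0 = {m0, n0}
  B1 = {m1, n1}
  B2 = {m2, n2}
m0 ∈ B0, n0 ∈ B0 → same block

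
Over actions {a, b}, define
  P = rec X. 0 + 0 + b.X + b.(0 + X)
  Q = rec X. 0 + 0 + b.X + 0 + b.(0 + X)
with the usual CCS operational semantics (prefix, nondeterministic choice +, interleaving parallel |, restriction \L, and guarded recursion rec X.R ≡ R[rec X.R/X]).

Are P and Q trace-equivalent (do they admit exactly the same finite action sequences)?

traces(P) = traces(Q)

LTS(P): 2 reachable states
  p0 = rec X. 0 + 0 + b.X + b.(0 + X) → =b=> p0, =b=> p1
  p1 = 0 + (rec X. 0 + 0 + b.X + b.(0 + X)) → =b=> p0, =b=> p1
LTS(Q): 2 reachable states
  q0 = rec X. 0 + 0 + b.X + 0 + b.(0 + X) → =b=> q0, =b=> q1
  q1 = 0 + (rec X. 0 + 0 + b.X + 0 + b.(0 + X)) → =b=> q0, =b=> q1
Bisimilarity quotient blocks:
  B0 = {p0, p1, q0, q1}
p0 ∈ B0, q0 ∈ B0 → same block
Bisimilar ⇒ trace-equivalent.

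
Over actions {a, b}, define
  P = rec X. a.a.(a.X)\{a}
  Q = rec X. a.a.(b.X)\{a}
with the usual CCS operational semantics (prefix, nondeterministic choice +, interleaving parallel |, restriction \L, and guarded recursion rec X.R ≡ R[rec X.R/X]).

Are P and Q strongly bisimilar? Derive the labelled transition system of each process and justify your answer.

P's transition system — 3 states:
  m0 = rec X. a.a.(a.X)\{a} :: =a=> m1
  m1 = a.(a.(rec X. a.a.(a.X)\{a}))\{a} :: =a=> m2
  m2 = (a.(rec X. a.a.(a.X)\{a}))\{a} :: (no moves)
Q's transition system — 4 states:
  n0 = rec X. a.a.(b.X)\{a} :: =a=> n1
  n1 = a.(b.(rec X. a.a.(b.X)\{a}))\{a} :: =a=> n2
  n2 = (b.(rec X. a.a.(b.X)\{a}))\{a} :: =b=> n3
  n3 = (rec X. a.a.(b.X)\{a})\{a} :: (no moves)
Coarsest stable partition (strong bisimilarity classes):
  B0 = {m0}
  B1 = {m1}
  B2 = {m2, n3}
  B3 = {n0}
  B4 = {n1}
  B5 = {n2}
m0 ∈ B0, n0 ∈ B3 → different blocks

NO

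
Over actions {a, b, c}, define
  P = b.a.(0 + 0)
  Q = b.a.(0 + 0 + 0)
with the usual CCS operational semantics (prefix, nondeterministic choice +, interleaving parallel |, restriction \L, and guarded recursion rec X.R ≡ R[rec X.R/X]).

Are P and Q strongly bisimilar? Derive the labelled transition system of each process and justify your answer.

P's transition system — 3 states:
  s0 = b.a.(0 + 0) ⊢ ··b··> s1
  s1 = a.(0 + 0) ⊢ ··a··> s2
  s2 = 0 + 0 ⊢ deadlocked
Q's transition system — 3 states:
  t0 = b.a.(0 + 0 + 0) ⊢ ··b··> t1
  t1 = a.(0 + 0 + 0) ⊢ ··a··> t2
  t2 = 0 + 0 + 0 ⊢ deadlocked
Coarsest stable partition (strong bisimilarity classes):
  B0 = {s0, t0}
  B1 = {s1, t1}
  B2 = {s2, t2}
s0 ∈ B0, t0 ∈ B0 → same block

P ~ Q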